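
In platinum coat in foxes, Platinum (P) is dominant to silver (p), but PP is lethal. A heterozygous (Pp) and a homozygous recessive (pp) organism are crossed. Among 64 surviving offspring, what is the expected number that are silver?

Cross: Pp × pp
Punnett square offspring (before lethality): 2 Pp, 2 pp
No PP offspring are produced in this cross.
silver: 2 out of 4 → fraction 1/2
Expected count = 1/2 × 64 = 32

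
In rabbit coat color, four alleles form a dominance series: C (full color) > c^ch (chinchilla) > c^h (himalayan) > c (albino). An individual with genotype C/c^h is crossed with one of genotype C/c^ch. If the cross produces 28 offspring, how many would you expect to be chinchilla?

Cross: C/c^h × C/c^ch
Allele dominance: C > c^ch > c^h > c
Offspring genotypes: 1 C/C, 1 C/c^ch, 1 C/c^h, 1 c^ch/c^h
Phenotype counts: 3 full color, 1 chinchilla
chinchilla: 1 out of 4 → fraction 1/4
Expected count = 1/4 × 28 = 7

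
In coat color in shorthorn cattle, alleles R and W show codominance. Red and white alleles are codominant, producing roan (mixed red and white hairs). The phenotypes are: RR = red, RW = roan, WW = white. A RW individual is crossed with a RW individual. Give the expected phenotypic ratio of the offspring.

Punnett square for RW × RW:
Offspring genotypes: 1 RR, 2 RW, 1 WW
Phenotype counts: 1 red, 2 roan, 1 white
Ratio: 1 red : 2 roan : 1 white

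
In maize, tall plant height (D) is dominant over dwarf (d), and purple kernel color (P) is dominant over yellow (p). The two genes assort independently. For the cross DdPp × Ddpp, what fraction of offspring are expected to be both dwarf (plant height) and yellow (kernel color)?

Dihybrid cross DdPp × Ddpp — consider each gene separately:
plant height: Dd × Dd → 1 DD, 2 Dd, 1 dd → 3 D_ : 1 dd (out of 4)
kernel color: Pp × pp → 2 Pp, 2 pp → 2 P_ : 2 pp (out of 4)
Looking for: dwarf (dd) and yellow (pp)
P(dwarf) = 1/4, P(yellow) = 2/4
P(both) = 1/4 × 2/4 = 2/16 = 1/8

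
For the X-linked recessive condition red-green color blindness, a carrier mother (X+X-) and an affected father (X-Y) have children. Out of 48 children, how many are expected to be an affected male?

Cross: X+X- × X-Y
Offspring: 1 X+X-, 1 X+Y, 1 X-X-, 1 X-Y
Probability of an affected male: 1/4
Expected count = 1/4 × 48 = 12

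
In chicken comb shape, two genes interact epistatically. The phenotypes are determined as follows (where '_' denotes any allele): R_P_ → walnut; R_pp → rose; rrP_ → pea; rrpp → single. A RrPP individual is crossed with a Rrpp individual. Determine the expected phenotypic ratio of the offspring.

Cross: RrPP × Rrpp — consider each gene separately:
R gene: Rr × Rr → 1 RR, 2 Rr, 1 rr → 3 R_ : 1 rr (out of 4)
P gene: PP × pp → 4 Pp → 4 P_ (out of 4)
Genotype classes (out of 4 × 4 = 16): R_P_ = 3×4 = 12; rrP_ = 1×4 = 4
Apply the phenotype rules: R_P_ (12) → walnut; rrP_ (4) → pea
Phenotype counts (out of 16): 12 walnut, 4 pea
Ratio: 3 walnut : 1 pea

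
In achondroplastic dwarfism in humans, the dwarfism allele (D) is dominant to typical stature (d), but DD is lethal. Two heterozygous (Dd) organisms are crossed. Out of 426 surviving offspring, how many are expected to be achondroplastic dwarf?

Cross: Dd × Dd
Punnett square offspring (before lethality): 1 DD, 2 Dd, 1 dd
The DD genotype is lethal (embryos die); surviving offspring: 2 Dd, 1 dd
achondroplastic dwarf: 2 out of 3 → fraction 2/3
Expected count = 2/3 × 426 = 284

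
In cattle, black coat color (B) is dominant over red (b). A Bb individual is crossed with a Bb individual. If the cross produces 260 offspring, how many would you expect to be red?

Punnett square for Bb × Bb:
Offspring genotypes: 1 BB, 2 Bb, 1 bb
black: 3, red: 1
red: 1 out of 4 → fraction 1/4
Expected count = 1/4 × 260 = 65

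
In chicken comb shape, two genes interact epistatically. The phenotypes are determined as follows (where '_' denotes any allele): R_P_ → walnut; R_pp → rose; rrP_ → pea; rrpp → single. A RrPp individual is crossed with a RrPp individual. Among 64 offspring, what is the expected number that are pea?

Cross: RrPp × RrPp — consider each gene separately:
R gene: Rr × Rr → 1 RR, 2 Rr, 1 rr → 3 R_ : 1 rr (out of 4)
P gene: Pp × Pp → 1 PP, 2 Pp, 1 pp → 3 P_ : 1 pp (out of 4)
Genotype classes (out of 4 × 4 = 16): R_P_ = 3×3 = 9; R_pp = 3×1 = 3; rrP_ = 1×3 = 3; rrpp = 1×1 = 1
Apply the phenotype rules: R_P_ (9) → walnut; R_pp (3) → rose; rrP_ (3) → pea; rrpp (1) → single
Phenotype counts (out of 16): 9 walnut, 3 rose, 3 pea, 1 single
pea: 3 out of 16 → fraction 3/16
Expected count = 3/16 × 64 = 12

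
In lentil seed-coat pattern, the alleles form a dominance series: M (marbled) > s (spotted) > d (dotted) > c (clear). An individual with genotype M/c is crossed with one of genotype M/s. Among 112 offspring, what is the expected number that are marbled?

Cross: M/c × M/s
Allele dominance: M > s > d > c
Offspring genotypes: 1 M/M, 1 M/s, 1 M/c, 1 s/c
Phenotype counts: 3 marbled, 1 spotted
marbled: 3 out of 4 → fraction 3/4
Expected count = 3/4 × 112 = 84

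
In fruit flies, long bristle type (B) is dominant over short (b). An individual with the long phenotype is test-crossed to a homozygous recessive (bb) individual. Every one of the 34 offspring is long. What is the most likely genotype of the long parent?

Test cross: ? × bb
All offspring are long.
If the unknown parent were heterozygous (Bb), about half of 34 offspring would be short; none are. The unknown parent is most likely homozygous dominant (BB).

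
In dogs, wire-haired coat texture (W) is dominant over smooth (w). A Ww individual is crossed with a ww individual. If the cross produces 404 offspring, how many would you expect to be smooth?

Punnett square for Ww × ww:
Offspring genotypes: 2 Ww, 2 ww
wire-haired: 2, smooth: 2
smooth: 2 out of 4 → fraction 1/2
Expected count = 1/2 × 404 = 202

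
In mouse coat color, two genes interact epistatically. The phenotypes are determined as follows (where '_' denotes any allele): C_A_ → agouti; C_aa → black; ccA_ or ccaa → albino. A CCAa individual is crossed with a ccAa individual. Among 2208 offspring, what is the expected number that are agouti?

Cross: CCAa × ccAa — consider each gene separately:
C gene: CC × cc → 4 Cc → 4 C_ (out of 4)
A gene: Aa × Aa → 1 AA, 2 Aa, 1 aa → 3 A_ : 1 aa (out of 4)
Genotype classes (out of 4 × 4 = 16): C_A_ = 4×3 = 12; C_aa = 4×1 = 4
Apply the phenotype rules: C_A_ (12) → agouti; C_aa (4) → black
Phenotype counts (out of 16): 12 agouti, 4 black
agouti: 12 out of 16 → fraction 3/4
Expected count = 3/4 × 2208 = 1656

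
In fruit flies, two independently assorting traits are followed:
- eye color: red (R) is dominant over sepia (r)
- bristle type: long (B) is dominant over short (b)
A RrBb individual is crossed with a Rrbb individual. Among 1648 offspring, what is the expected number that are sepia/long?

Dihybrid cross RrBb × Rrbb — consider each gene separately:
eye color: Rr × Rr → 1 RR, 2 Rr, 1 rr → 3 R_ : 1 rr (out of 4)
bristle type: Bb × bb → 2 Bb, 2 bb → 2 B_ : 2 bb (out of 4)
Combine (counts out of 4 × 4 = 16): red/long (R_B_) = 3×2 = 6; red/short (R_bb) = 3×2 = 6; sepia/long (rrB_) = 1×2 = 2; sepia/short (rrbb) = 1×2 = 2
Phenotype counts (out of 16): 6 red/long, 6 red/short, 2 sepia/long, 2 sepia/short
sepia/long: 2 out of 16 → fraction 1/8
Expected count = 1/8 × 1648 = 206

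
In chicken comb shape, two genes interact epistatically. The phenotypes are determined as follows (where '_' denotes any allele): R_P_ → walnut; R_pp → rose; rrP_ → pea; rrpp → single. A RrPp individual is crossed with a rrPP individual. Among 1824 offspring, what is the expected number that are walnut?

Cross: RrPp × rrPP — consider each gene separately:
R gene: Rr × rr → 2 Rr, 2 rr → 2 R_ : 2 rr (out of 4)
P gene: Pp × PP → 2 PP, 2 Pp → 4 P_ (out of 4)
Genotype classes (out of 4 × 4 = 16): R_P_ = 2×4 = 8; rrP_ = 2×4 = 8
Apply the phenotype rules: R_P_ (8) → walnut; rrP_ (8) → pea
Phenotype counts (out of 16): 8 walnut, 8 pea
walnut: 8 out of 16 → fraction 1/2
Expected count = 1/2 × 1824 = 912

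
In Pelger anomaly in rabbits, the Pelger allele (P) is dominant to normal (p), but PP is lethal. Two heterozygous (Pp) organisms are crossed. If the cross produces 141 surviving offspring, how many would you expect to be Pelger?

Cross: Pp × Pp
Punnett square offspring (before lethality): 1 PP, 2 Pp, 1 pp
The PP genotype is lethal (embryos die); surviving offspring: 2 Pp, 1 pp
Pelger: 2 out of 3 → fraction 2/3
Expected count = 2/3 × 141 = 94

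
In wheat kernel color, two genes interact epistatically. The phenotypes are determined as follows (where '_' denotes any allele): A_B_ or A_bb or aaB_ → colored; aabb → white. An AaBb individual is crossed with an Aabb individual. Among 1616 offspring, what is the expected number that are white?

Cross: AaBb × Aabb — consider each gene separately:
A gene: Aa × Aa → 1 AA, 2 Aa, 1 aa → 3 A_ : 1 aa (out of 4)
B gene: Bb × bb → 2 Bb, 2 bb → 2 B_ : 2 bb (out of 4)
Genotype classes (out of 4 × 4 = 16): A_B_ = 3×2 = 6; A_bb = 3×2 = 6; aaB_ = 1×2 = 2; aabb = 1×2 = 2
Apply the phenotype rules: A_B_ (6) + A_bb (6) + aaB_ (2) → colored; aabb (2) → white
Phenotype counts (out of 16): 14 colored, 2 white
white: 2 out of 16 → fraction 1/8
Expected count = 1/8 × 1616 = 202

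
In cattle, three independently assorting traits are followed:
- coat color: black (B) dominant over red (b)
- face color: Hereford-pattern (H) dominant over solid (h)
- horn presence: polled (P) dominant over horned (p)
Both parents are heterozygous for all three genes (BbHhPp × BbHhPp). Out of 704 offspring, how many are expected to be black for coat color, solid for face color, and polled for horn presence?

Trihybrid cross: BbHhPp × BbHhPp
Each trait segregates independently with a 3:1 phenotypic ratio, so each gene contributes 3/4 (dominant) or 1/4 (recessive).
Target: black (coat color), solid (face color), polled (horn presence)
Probability = product of independent per-trait probabilities
= 3/4 × 1/4 × 3/4 = 9/64
Expected count = 9/64 × 704 = 99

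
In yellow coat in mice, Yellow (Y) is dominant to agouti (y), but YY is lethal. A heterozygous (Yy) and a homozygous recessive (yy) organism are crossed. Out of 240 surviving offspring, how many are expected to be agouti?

Cross: Yy × yy
Punnett square offspring (before lethality): 2 Yy, 2 yy
No YY offspring are produced in this cross.
agouti: 2 out of 4 → fraction 1/2
Expected count = 1/2 × 240 = 120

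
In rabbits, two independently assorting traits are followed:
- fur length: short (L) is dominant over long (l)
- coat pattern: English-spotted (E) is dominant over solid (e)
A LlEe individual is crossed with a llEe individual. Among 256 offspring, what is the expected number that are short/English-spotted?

Dihybrid cross LlEe × llEe — consider each gene separately:
fur length: Ll × ll → 2 Ll, 2 ll → 2 L_ : 2 ll (out of 4)
coat pattern: Ee × Ee → 1 EE, 2 Ee, 1 ee → 3 E_ : 1 ee (out of 4)
Combine (counts out of 4 × 4 = 16): short/English-spotted (L_E_) = 2×3 = 6; short/solid (L_ee) = 2×1 = 2; long/English-spotted (llE_) = 2×3 = 6; long/solid (llee) = 2×1 = 2
Phenotype counts (out of 16): 6 short/English-spotted, 2 short/solid, 6 long/English-spotted, 2 long/solid
short/English-spotted: 6 out of 16 → fraction 3/8
Expected count = 3/8 × 256 = 96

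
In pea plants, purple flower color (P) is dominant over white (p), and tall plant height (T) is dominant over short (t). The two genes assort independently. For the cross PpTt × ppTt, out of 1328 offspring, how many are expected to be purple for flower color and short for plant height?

Dihybrid cross PpTt × ppTt — consider each gene separately:
flower color: Pp × pp → 2 Pp, 2 pp → 2 P_ : 2 pp (out of 4)
plant height: Tt × Tt → 1 TT, 2 Tt, 1 tt → 3 T_ : 1 tt (out of 4)
Looking for: purple (P_) and short (tt)
P(purple) = 2/4, P(short) = 1/4
P(both) = 2/4 × 1/4 = 2/16 = 1/8
Expected count = 1/8 × 1328 = 166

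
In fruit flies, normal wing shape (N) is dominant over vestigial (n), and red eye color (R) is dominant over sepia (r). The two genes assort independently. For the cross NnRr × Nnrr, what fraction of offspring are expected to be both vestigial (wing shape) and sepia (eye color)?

Dihybrid cross NnRr × Nnrr — consider each gene separately:
wing shape: Nn × Nn → 1 NN, 2 Nn, 1 nn → 3 N_ : 1 nn (out of 4)
eye color: Rr × rr → 2 Rr, 2 rr → 2 R_ : 2 rr (out of 4)
Looking for: vestigial (nn) and sepia (rr)
P(vestigial) = 1/4, P(sepia) = 2/4
P(both) = 1/4 × 2/4 = 2/16 = 1/8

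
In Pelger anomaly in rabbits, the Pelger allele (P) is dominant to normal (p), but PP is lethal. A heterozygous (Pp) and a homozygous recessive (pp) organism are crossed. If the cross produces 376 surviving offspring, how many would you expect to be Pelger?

Cross: Pp × pp
Punnett square offspring (before lethality): 2 Pp, 2 pp
No PP offspring are produced in this cross.
Pelger: 2 out of 4 → fraction 1/2
Expected count = 1/2 × 376 = 188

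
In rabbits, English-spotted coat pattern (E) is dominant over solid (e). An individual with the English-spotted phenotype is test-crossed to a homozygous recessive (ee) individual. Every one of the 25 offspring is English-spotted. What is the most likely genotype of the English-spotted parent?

Test cross: ? × ee
All offspring are English-spotted.
If the unknown parent were heterozygous (Ee), about half of 25 offspring would be solid; none are. The unknown parent is most likely homozygous dominant (EE).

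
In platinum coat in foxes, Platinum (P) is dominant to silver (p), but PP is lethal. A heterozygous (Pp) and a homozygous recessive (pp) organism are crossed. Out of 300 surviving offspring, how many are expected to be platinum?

Cross: Pp × pp
Punnett square offspring (before lethality): 2 Pp, 2 pp
No PP offspring are produced in this cross.
platinum: 2 out of 4 → fraction 1/2
Expected count = 1/2 × 300 = 150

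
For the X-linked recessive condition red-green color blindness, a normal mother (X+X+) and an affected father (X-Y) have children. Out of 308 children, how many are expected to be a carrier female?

Cross: X+X+ × X-Y
Offspring: 2 X+X-, 2 X+Y
Probability of a carrier female: 2/4 = 1/2
Expected count = 1/2 × 308 = 154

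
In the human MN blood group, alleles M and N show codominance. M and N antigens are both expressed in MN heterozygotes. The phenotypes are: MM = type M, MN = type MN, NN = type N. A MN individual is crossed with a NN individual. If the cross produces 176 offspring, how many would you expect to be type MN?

Punnett square for MN × NN:
Offspring genotypes: 2 MN, 2 NN
Phenotype counts: 2 type MN, 2 type N
type MN: 2 out of 4 → fraction 1/2
Expected count = 1/2 × 176 = 88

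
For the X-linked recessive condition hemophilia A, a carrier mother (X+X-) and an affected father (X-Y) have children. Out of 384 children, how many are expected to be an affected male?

Cross: X+X- × X-Y
Offspring: 1 X+X-, 1 X+Y, 1 X-X-, 1 X-Y
Probability of an affected male: 1/4
Expected count = 1/4 × 384 = 96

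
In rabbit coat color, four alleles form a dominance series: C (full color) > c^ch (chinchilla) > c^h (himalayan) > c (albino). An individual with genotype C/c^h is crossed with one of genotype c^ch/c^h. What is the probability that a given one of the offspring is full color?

Cross: C/c^h × c^ch/c^h
Allele dominance: C > c^ch > c^h > c
Offspring genotypes: 1 C/c^ch, 1 C/c^h, 1 c^ch/c^h, 1 c^h/c^h
Phenotype counts: 2 full color, 1 chinchilla, 1 himalayan
full color: 2 out of 4
Probability: 2/4 = 1/2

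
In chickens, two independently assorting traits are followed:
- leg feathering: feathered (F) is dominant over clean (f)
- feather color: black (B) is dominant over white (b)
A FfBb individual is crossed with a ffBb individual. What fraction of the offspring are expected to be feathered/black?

Dihybrid cross FfBb × ffBb — consider each gene separately:
leg feathering: Ff × ff → 2 Ff, 2 ff → 2 F_ : 2 ff (out of 4)
feather color: Bb × Bb → 1 BB, 2 Bb, 1 bb → 3 B_ : 1 bb (out of 4)
Combine (counts out of 4 × 4 = 16): feathered/black (F_B_) = 2×3 = 6; feathered/white (F_bb) = 2×1 = 2; clean/black (ffB_) = 2×3 = 6; clean/white (ffbb) = 2×1 = 2
Phenotype counts (out of 16): 6 feathered/black, 2 feathered/white, 6 clean/black, 2 clean/white
feathered/black: 6 out of 16
Probability: 6/16 = 3/8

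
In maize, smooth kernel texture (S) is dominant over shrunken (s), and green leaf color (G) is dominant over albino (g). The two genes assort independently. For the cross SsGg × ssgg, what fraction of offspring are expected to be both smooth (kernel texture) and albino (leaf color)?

Dihybrid cross SsGg × ssgg — consider each gene separately:
kernel texture: Ss × ss → 2 Ss, 2 ss → 2 S_ : 2 ss (out of 4)
leaf color: Gg × gg → 2 Gg, 2 gg → 2 G_ : 2 gg (out of 4)
Looking for: smooth (S_) and albino (gg)
P(smooth) = 2/4, P(albino) = 2/4
P(both) = 2/4 × 2/4 = 4/16 = 1/4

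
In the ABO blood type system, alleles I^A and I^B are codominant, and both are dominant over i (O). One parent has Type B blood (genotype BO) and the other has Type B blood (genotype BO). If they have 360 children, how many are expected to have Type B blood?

Cross: BO × BO
Possible offspring genotypes: 1 BB, 2 BO, 1 OO
Blood type counts: 3 Type B, 1 Type O
Probability of Type B: 3/4
Expected count = 3/4 × 360 = 270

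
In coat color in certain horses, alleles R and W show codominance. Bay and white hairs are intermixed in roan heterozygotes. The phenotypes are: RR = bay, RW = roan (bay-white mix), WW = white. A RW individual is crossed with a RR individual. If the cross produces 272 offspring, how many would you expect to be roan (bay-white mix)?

Punnett square for RW × RR:
Offspring genotypes: 2 RR, 2 RW
Phenotype counts: 2 bay, 2 roan (bay-white mix)
roan (bay-white mix): 2 out of 4 → fraction 1/2
Expected count = 1/2 × 272 = 136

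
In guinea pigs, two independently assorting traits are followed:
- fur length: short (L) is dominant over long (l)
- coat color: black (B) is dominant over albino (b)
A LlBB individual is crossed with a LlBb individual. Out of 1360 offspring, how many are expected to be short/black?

Dihybrid cross LlBB × LlBb — consider each gene separately:
fur length: Ll × Ll → 1 LL, 2 Ll, 1 ll → 3 L_ : 1 ll (out of 4)
coat color: BB × Bb → 2 BB, 2 Bb → 4 B_ (out of 4)
Combine (counts out of 4 × 4 = 16): short/black (L_B_) = 3×4 = 12; long/black (llB_) = 1×4 = 4
Phenotype counts (out of 16): 12 short/black, 4 long/black
short/black: 12 out of 16 → fraction 3/4
Expected count = 3/4 × 1360 = 1020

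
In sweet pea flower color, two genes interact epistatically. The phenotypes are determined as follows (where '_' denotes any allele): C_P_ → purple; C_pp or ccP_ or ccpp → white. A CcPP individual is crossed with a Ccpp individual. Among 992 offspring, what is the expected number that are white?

Cross: CcPP × Ccpp — consider each gene separately:
C gene: Cc × Cc → 1 CC, 2 Cc, 1 cc → 3 C_ : 1 cc (out of 4)
P gene: PP × pp → 4 Pp → 4 P_ (out of 4)
Genotype classes (out of 4 × 4 = 16): C_P_ = 3×4 = 12; ccP_ = 1×4 = 4
Apply the phenotype rules: C_P_ (12) → purple; ccP_ (4) → white
Phenotype counts (out of 16): 12 purple, 4 white
white: 4 out of 16 → fraction 1/4
Expected count = 1/4 × 992 = 248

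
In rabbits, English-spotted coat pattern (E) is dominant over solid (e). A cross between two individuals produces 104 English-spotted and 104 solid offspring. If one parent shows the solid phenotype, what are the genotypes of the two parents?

Observed offspring: 104 English-spotted, 104 solid
The observed ratio simplifies to 1:1. One parent shows solid, so its genotype must be ee. A 1:1 offspring split requires the other parent to be heterozygous (Ee).
Parent genotypes: ee × Ee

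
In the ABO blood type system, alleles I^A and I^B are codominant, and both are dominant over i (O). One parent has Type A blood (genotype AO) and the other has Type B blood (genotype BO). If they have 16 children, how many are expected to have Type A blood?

Cross: AO × BO
Possible offspring genotypes: 1 AB, 1 AO, 1 BO, 1 OO
Blood type counts: 1 Type AB, 1 Type A, 1 Type B, 1 Type O
Probability of Type A: 1/4
Expected count = 1/4 × 16 = 4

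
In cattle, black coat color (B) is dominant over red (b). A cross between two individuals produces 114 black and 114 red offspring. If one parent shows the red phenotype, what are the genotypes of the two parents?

Observed offspring: 114 black, 114 red
The observed ratio simplifies to 1:1. One parent shows red, so its genotype must be bb. A 1:1 offspring split requires the other parent to be heterozygous (Bb).
Parent genotypes: bb × Bb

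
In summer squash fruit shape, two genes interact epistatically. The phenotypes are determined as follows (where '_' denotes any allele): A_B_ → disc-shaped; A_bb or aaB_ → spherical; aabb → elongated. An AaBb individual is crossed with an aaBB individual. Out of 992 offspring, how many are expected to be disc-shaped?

Cross: AaBb × aaBB — consider each gene separately:
A gene: Aa × aa → 2 Aa, 2 aa → 2 A_ : 2 aa (out of 4)
B gene: Bb × BB → 2 BB, 2 Bb → 4 B_ (out of 4)
Genotype classes (out of 4 × 4 = 16): A_B_ = 2×4 = 8; aaB_ = 2×4 = 8
Apply the phenotype rules: A_B_ (8) → disc-shaped; aaB_ (8) → spherical
Phenotype counts (out of 16): 8 disc-shaped, 8 spherical
disc-shaped: 8 out of 16 → fraction 1/2
Expected count = 1/2 × 992 = 496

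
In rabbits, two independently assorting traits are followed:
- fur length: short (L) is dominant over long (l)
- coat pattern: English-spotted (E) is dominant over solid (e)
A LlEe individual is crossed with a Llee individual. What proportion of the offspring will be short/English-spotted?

Dihybrid cross LlEe × Llee — consider each gene separately:
fur length: Ll × Ll → 1 LL, 2 Ll, 1 ll → 3 L_ : 1 ll (out of 4)
coat pattern: Ee × ee → 2 Ee, 2 ee → 2 E_ : 2 ee (out of 4)
Combine (counts out of 4 × 4 = 16): short/English-spotted (L_E_) = 3×2 = 6; short/solid (L_ee) = 3×2 = 6; long/English-spotted (llE_) = 1×2 = 2; long/solid (llee) = 1×2 = 2
Phenotype counts (out of 16): 6 short/English-spotted, 6 short/solid, 2 long/English-spotted, 2 long/solid
short/English-spotted: 6 out of 16
Probability: 6/16 = 3/8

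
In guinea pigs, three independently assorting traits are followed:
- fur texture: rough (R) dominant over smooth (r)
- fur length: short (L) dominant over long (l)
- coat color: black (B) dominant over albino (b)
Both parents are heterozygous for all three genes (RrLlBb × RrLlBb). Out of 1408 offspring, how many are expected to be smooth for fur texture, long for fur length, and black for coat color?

Trihybrid cross: RrLlBb × RrLlBb
Each trait segregates independently with a 3:1 phenotypic ratio, so each gene contributes 3/4 (dominant) or 1/4 (recessive).
Target: smooth (fur texture), long (fur length), black (coat color)
Probability = product of independent per-trait probabilities
= 1/4 × 1/4 × 3/4 = 3/64
Expected count = 3/64 × 1408 = 66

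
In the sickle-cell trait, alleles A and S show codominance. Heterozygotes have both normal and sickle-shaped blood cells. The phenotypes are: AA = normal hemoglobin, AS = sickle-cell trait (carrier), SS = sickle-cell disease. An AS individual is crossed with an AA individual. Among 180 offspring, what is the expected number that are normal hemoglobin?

Punnett square for AS × AA:
Offspring genotypes: 2 AA, 2 AS
Phenotype counts: 2 normal hemoglobin, 2 sickle-cell trait (carrier)
normal hemoglobin: 2 out of 4 → fraction 1/2
Expected count = 1/2 × 180 = 90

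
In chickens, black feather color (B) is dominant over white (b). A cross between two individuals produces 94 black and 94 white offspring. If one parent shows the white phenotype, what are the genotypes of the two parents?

Observed offspring: 94 black, 94 white
The observed ratio simplifies to 1:1. One parent shows white, so its genotype must be bb. A 1:1 offspring split requires the other parent to be heterozygous (Bb).
Parent genotypes: bb × Bb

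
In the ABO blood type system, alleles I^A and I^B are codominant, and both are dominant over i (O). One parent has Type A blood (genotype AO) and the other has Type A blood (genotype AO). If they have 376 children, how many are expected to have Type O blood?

Cross: AO × AO
Possible offspring genotypes: 1 AA, 2 AO, 1 OO
Blood type counts: 3 Type A, 1 Type O
Probability of Type O: 1/4
Expected count = 1/4 × 376 = 94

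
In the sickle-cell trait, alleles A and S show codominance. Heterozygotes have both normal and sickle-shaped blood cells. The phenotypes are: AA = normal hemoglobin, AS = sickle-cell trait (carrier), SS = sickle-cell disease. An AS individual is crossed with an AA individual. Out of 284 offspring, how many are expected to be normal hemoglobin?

Punnett square for AS × AA:
Offspring genotypes: 2 AA, 2 AS
Phenotype counts: 2 normal hemoglobin, 2 sickle-cell trait (carrier)
normal hemoglobin: 2 out of 4 → fraction 1/2
Expected count = 1/2 × 284 = 142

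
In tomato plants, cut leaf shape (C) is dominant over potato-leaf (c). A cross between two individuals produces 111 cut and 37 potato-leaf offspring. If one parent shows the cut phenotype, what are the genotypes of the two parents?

Observed offspring: 111 cut, 37 potato-leaf
The observed ratio simplifies to 3:1. Potato-leaf (cc) offspring appear, so each parent must contribute one c allele. The parent stated to show cut carries C, so it is Cc. The other parent is then either Cc or cc: Cc × cc would give a 1:1 split, whereas Cc × Cc gives 3:1 — matching the data. So both parents are heterozygous (Cc × Cc).
Parent genotypes: Cc × Cc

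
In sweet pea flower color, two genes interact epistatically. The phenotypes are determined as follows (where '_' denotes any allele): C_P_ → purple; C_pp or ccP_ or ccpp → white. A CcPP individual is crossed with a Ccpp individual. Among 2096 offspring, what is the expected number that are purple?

Cross: CcPP × Ccpp — consider each gene separately:
C gene: Cc × Cc → 1 CC, 2 Cc, 1 cc → 3 C_ : 1 cc (out of 4)
P gene: PP × pp → 4 Pp → 4 P_ (out of 4)
Genotype classes (out of 4 × 4 = 16): C_P_ = 3×4 = 12; ccP_ = 1×4 = 4
Apply the phenotype rules: C_P_ (12) → purple; ccP_ (4) → white
Phenotype counts (out of 16): 12 purple, 4 white
purple: 12 out of 16 → fraction 3/4
Expected count = 3/4 × 2096 = 1572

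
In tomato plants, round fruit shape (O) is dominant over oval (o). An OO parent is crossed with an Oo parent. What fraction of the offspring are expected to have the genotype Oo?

Punnett square for OO × Oo:
Offspring genotypes: 2 OO, 2 Oo
Total offspring: 4
Count with target: 2
Probability: 2/4 = 1/2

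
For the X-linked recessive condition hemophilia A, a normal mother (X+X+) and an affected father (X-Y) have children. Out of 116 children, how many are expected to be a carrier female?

Cross: X+X+ × X-Y
Offspring: 2 X+X-, 2 X+Y
Probability of a carrier female: 2/4 = 1/2
Expected count = 1/2 × 116 = 58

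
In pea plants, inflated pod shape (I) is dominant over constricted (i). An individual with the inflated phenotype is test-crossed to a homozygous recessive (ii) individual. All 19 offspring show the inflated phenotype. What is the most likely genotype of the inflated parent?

Test cross: ? × ii
All offspring are inflated.
If the unknown parent were heterozygous (Ii), about half of 19 offspring would be constricted; none are. The unknown parent is most likely homozygous dominant (II).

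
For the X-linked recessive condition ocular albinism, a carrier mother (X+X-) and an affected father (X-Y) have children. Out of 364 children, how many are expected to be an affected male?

Cross: X+X- × X-Y
Offspring: 1 X+X-, 1 X+Y, 1 X-X-, 1 X-Y
Probability of an affected male: 1/4
Expected count = 1/4 × 364 = 91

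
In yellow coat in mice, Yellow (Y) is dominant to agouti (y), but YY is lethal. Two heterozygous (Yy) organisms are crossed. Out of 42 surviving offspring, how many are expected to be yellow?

Cross: Yy × Yy
Punnett square offspring (before lethality): 1 YY, 2 Yy, 1 yy
The YY genotype is lethal (embryos die); surviving offspring: 2 Yy, 1 yy
yellow: 2 out of 3 → fraction 2/3
Expected count = 2/3 × 42 = 28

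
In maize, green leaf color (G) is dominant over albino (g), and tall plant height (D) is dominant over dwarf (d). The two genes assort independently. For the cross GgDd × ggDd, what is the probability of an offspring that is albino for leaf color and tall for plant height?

Dihybrid cross GgDd × ggDd — consider each gene separately:
leaf color: Gg × gg → 2 Gg, 2 gg → 2 G_ : 2 gg (out of 4)
plant height: Dd × Dd → 1 DD, 2 Dd, 1 dd → 3 D_ : 1 dd (out of 4)
Looking for: albino (gg) and tall (D_)
P(albino) = 2/4, P(tall) = 3/4
P(both) = 2/4 × 3/4 = 6/16 = 3/8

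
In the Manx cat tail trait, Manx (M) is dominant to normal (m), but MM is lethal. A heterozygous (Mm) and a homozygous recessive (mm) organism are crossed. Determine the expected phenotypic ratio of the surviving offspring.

Cross: Mm × mm
Punnett square offspring (before lethality): 2 Mm, 2 mm
No MM offspring are produced in this cross.
Ratio: 1 Manx (tailless) : 1 normal-tailed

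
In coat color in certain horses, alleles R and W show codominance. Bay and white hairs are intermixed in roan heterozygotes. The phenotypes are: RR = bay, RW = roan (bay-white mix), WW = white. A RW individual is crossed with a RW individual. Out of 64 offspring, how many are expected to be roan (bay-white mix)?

Punnett square for RW × RW:
Offspring genotypes: 1 RR, 2 RW, 1 WW
Phenotype counts: 1 bay, 2 roan (bay-white mix), 1 white
roan (bay-white mix): 2 out of 4 → fraction 1/2
Expected count = 1/2 × 64 = 32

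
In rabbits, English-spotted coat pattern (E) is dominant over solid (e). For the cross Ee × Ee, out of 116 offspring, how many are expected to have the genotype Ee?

Punnett square for Ee × Ee:
Offspring genotypes: 1 EE, 2 Ee, 1 ee
Total offspring: 4
Count with target: 2
Probability: 2/4 = 1/2
Expected count = 1/2 × 116 = 58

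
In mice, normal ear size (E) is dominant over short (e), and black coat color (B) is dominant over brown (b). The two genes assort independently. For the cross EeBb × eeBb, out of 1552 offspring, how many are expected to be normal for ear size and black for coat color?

Dihybrid cross EeBb × eeBb — consider each gene separately:
ear size: Ee × ee → 2 Ee, 2 ee → 2 E_ : 2 ee (out of 4)
coat color: Bb × Bb → 1 BB, 2 Bb, 1 bb → 3 B_ : 1 bb (out of 4)
Looking for: normal (E_) and black (B_)
P(normal) = 2/4, P(black) = 3/4
P(both) = 2/4 × 3/4 = 6/16 = 3/8
Expected count = 3/8 × 1552 = 582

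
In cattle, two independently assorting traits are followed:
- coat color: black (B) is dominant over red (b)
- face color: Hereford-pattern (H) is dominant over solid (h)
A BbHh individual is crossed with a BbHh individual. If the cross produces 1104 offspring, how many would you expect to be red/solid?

Dihybrid cross BbHh × BbHh — consider each gene separately:
coat color: Bb × Bb → 1 BB, 2 Bb, 1 bb → 3 B_ : 1 bb (out of 4)
face color: Hh × Hh → 1 HH, 2 Hh, 1 hh → 3 H_ : 1 hh (out of 4)
Combine (counts out of 4 × 4 = 16): black/Hereford-pattern (B_H_) = 3×3 = 9; black/solid (B_hh) = 3×1 = 3; red/Hereford-pattern (bbH_) = 1×3 = 3; red/solid (bbhh) = 1×1 = 1
Phenotype counts (out of 16): 9 black/Hereford-pattern, 3 black/solid, 3 red/Hereford-pattern, 1 red/solid
red/solid: 1 out of 16 → fraction 1/16
Expected count = 1/16 × 1104 = 69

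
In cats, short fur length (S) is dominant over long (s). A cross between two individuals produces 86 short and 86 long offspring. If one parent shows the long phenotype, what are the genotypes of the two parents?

Observed offspring: 86 short, 86 long
The observed ratio simplifies to 1:1. One parent shows long, so its genotype must be ss. A 1:1 offspring split requires the other parent to be heterozygous (Ss).
Parent genotypes: ss × Ss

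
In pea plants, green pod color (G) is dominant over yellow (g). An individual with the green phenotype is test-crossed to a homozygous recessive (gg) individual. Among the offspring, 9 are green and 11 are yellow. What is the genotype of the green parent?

Test cross: ? × gg
Offspring: 9 green, 11 yellow — approximately 1:1.
A 1:1 ratio in a test cross indicates the unknown parent is heterozygous (Gg).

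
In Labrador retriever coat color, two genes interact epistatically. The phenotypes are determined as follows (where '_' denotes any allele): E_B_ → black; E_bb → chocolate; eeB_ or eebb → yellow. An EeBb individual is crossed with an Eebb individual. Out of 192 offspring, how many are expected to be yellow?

Cross: EeBb × Eebb — consider each gene separately:
E gene: Ee × Ee → 1 EE, 2 Ee, 1 ee → 3 E_ : 1 ee (out of 4)
B gene: Bb × bb → 2 Bb, 2 bb → 2 B_ : 2 bb (out of 4)
Genotype classes (out of 4 × 4 = 16): E_B_ = 3×2 = 6; E_bb = 3×2 = 6; eeB_ = 1×2 = 2; eebb = 1×2 = 2
Apply the phenotype rules: E_B_ (6) → black; E_bb (6) → chocolate; eeB_ (2) + eebb (2) → yellow
Phenotype counts (out of 16): 6 black, 6 chocolate, 4 yellow
yellow: 4 out of 16 → fraction 1/4
Expected count = 1/4 × 192 = 48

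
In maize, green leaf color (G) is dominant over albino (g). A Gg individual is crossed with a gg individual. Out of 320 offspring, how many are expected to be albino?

Punnett square for Gg × gg:
Offspring genotypes: 2 Gg, 2 gg
green: 2, albino: 2
albino: 2 out of 4 → fraction 1/2
Expected count = 1/2 × 320 = 160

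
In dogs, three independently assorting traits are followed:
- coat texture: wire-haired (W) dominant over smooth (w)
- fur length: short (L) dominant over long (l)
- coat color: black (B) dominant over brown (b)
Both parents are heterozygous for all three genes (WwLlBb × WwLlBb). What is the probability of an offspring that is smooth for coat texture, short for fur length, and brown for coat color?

Trihybrid cross: WwLlBb × WwLlBb
Each trait segregates independently with a 3:1 phenotypic ratio, so each gene contributes 3/4 (dominant) or 1/4 (recessive).
Target: smooth (coat texture), short (fur length), brown (coat color)
Probability = product of independent per-trait probabilities
= 1/4 × 3/4 × 1/4 = 3/64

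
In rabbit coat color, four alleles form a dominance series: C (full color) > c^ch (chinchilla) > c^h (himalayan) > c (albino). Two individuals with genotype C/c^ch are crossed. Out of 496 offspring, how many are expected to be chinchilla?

Cross: C/c^ch × C/c^ch
Allele dominance: C > c^ch > c^h > c
Offspring genotypes: 1 C/C, 2 C/c^ch, 1 c^ch/c^ch
Phenotype counts: 3 full color, 1 chinchilla
chinchilla: 1 out of 4 → fraction 1/4
Expected count = 1/4 × 496 = 124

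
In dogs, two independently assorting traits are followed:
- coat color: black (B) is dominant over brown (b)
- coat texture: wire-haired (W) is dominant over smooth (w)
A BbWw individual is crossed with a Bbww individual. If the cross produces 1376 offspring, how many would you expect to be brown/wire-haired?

Dihybrid cross BbWw × Bbww — consider each gene separately:
coat color: Bb × Bb → 1 BB, 2 Bb, 1 bb → 3 B_ : 1 bb (out of 4)
coat texture: Ww × ww → 2 Ww, 2 ww → 2 W_ : 2 ww (out of 4)
Combine (counts out of 4 × 4 = 16): black/wire-haired (B_W_) = 3×2 = 6; black/smooth (B_ww) = 3×2 = 6; brown/wire-haired (bbW_) = 1×2 = 2; brown/smooth (bbww) = 1×2 = 2
Phenotype counts (out of 16): 6 black/wire-haired, 6 black/smooth, 2 brown/wire-haired, 2 brown/smooth
brown/wire-haired: 2 out of 16 → fraction 1/8
Expected count = 1/8 × 1376 = 172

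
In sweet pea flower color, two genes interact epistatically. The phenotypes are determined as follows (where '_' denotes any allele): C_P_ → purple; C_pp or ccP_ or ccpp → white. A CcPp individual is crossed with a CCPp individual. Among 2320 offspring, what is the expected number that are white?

Cross: CcPp × CCPp — consider each gene separately:
C gene: Cc × CC → 2 CC, 2 Cc → 4 C_ (out of 4)
P gene: Pp × Pp → 1 PP, 2 Pp, 1 pp → 3 P_ : 1 pp (out of 4)
Genotype classes (out of 4 × 4 = 16): C_P_ = 4×3 = 12; C_pp = 4×1 = 4
Apply the phenotype rules: C_P_ (12) → purple; C_pp (4) → white
Phenotype counts (out of 16): 12 purple, 4 white
white: 4 out of 16 → fraction 1/4
Expected count = 1/4 × 2320 = 580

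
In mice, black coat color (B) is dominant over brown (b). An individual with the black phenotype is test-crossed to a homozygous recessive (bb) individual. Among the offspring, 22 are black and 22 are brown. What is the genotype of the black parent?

Test cross: ? × bb
Offspring: 22 black, 22 brown — approximately 1:1.
A 1:1 ratio in a test cross indicates the unknown parent is heterozygous (Bb).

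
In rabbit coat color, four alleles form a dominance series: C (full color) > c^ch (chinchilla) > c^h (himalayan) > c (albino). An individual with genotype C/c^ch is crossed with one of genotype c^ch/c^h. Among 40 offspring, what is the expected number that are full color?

Cross: C/c^ch × c^ch/c^h
Allele dominance: C > c^ch > c^h > c
Offspring genotypes: 1 C/c^ch, 1 C/c^h, 1 c^ch/c^ch, 1 c^ch/c^h
Phenotype counts: 2 full color, 2 chinchilla
full color: 2 out of 4 → fraction 1/2
Expected count = 1/2 × 40 = 20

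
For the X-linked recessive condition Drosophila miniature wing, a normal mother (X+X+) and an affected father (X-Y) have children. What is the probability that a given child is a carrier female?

Cross: X+X+ × X-Y
Offspring: 2 X+X-, 2 X+Y
Probability of a carrier female: 2/4 = 1/2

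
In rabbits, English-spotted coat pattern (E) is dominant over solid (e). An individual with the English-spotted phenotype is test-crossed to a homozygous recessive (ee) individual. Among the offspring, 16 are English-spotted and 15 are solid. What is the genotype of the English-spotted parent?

Test cross: ? × ee
Offspring: 16 English-spotted, 15 solid — approximately 1:1.
A 1:1 ratio in a test cross indicates the unknown parent is heterozygous (Ee).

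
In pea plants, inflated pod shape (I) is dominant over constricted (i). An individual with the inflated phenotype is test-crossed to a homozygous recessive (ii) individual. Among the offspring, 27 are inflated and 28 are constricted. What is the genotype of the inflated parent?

Test cross: ? × ii
Offspring: 27 inflated, 28 constricted — approximately 1:1.
A 1:1 ratio in a test cross indicates the unknown parent is heterozygous (Ii).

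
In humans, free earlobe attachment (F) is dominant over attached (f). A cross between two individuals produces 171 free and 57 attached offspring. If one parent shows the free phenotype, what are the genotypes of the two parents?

Observed offspring: 171 free, 57 attached
The observed ratio simplifies to 3:1. Attached (ff) offspring appear, so each parent must contribute one f allele. The parent stated to show free carries F, so it is Ff. The other parent is then either Ff or ff: Ff × ff would give a 1:1 split, whereas Ff × Ff gives 3:1 — matching the data. So both parents are heterozygous (Ff × Ff).
Parent genotypes: Ff × Ff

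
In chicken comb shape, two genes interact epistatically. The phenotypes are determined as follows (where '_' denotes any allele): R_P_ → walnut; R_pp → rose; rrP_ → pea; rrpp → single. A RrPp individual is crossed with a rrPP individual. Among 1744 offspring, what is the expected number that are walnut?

Cross: RrPp × rrPP — consider each gene separately:
R gene: Rr × rr → 2 Rr, 2 rr → 2 R_ : 2 rr (out of 4)
P gene: Pp × PP → 2 PP, 2 Pp → 4 P_ (out of 4)
Genotype classes (out of 4 × 4 = 16): R_P_ = 2×4 = 8; rrP_ = 2×4 = 8
Apply the phenotype rules: R_P_ (8) → walnut; rrP_ (8) → pea
Phenotype counts (out of 16): 8 walnut, 8 pea
walnut: 8 out of 16 → fraction 1/2
Expected count = 1/2 × 1744 = 872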